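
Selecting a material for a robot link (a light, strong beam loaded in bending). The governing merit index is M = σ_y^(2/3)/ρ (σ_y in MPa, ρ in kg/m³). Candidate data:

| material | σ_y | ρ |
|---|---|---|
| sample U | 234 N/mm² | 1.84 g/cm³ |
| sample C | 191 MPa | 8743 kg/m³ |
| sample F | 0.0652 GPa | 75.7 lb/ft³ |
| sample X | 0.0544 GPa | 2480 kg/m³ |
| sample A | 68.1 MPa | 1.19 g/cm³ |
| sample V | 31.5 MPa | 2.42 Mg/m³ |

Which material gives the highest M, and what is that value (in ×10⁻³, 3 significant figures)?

sample U, M = 20.6×10⁻³

Putting every candidate on a common basis:
  sample U: σ_y = 234.0 MPa, ρ = 1840 kg/m³
  sample C: σ_y = 191.0 MPa, ρ = 8743 kg/m³
  sample F: σ_y = 65.20 MPa, ρ = 1213 kg/m³
  sample X: σ_y = 54.40 MPa, ρ = 2480 kg/m³
  sample A: σ_y = 68.10 MPa, ρ = 1190 kg/m³
  sample V: σ_y = 31.50 MPa, ρ = 2420 kg/m³
  sample U: M = 20.6×10⁻³
  sample A: M = 14.0×10⁻³
  sample F: M = 13.4×10⁻³
  sample X: M = 5.79×10⁻³
  sample V: M = 4.12×10⁻³
  sample C: M = 3.79×10⁻³
The maximum is for sample U.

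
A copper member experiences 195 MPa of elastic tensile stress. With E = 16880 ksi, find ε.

E = 16880 ksi = 116.4 GPa = 116400 MPa.
ε = σ/E = 195 / 116400 = 1.68×10⁻³.

1.68×10⁻³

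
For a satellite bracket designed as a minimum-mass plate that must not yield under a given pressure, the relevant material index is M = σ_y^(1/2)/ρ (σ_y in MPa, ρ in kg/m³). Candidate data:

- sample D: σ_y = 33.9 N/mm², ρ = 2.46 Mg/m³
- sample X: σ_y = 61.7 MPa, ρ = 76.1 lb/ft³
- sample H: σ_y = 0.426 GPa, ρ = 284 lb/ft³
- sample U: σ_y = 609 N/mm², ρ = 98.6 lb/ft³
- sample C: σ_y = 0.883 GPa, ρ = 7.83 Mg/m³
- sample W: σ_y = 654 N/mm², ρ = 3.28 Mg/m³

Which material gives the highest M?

Putting every candidate on a common basis:
  sample D: σ_y = 33.90 MPa, ρ = 2460 kg/m³
  sample X: σ_y = 61.70 MPa, ρ = 1219 kg/m³
  sample H: σ_y = 426.0 MPa, ρ = 4549 kg/m³
  sample U: σ_y = 609.0 MPa, ρ = 1579 kg/m³
  sample C: σ_y = 883.0 MPa, ρ = 7830 kg/m³
  sample W: σ_y = 654.0 MPa, ρ = 3280 kg/m³
  sample U: M = 15.6×10⁻³
  sample W: M = 7.80×10⁻³
  sample X: M = 6.44×10⁻³
  sample H: M = 4.54×10⁻³
  sample C: M = 3.80×10⁻³
  sample D: M = 2.37×10⁻³
The maximum is for sample U.

sample U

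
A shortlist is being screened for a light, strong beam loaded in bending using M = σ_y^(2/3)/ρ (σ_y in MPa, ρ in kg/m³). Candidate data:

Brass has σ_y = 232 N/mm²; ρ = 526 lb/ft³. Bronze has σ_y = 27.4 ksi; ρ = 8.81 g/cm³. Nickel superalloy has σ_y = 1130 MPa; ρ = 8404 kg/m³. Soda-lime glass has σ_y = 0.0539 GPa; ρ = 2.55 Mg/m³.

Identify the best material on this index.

After converting to SI:
  brass: σ_y = 232.0 MPa, ρ = 8426 kg/m³
  bronze: σ_y = 188.9 MPa, ρ = 8810 kg/m³
  nickel superalloy: σ_y = 1130 MPa, ρ = 8404 kg/m³
  soda-lime glass: σ_y = 53.90 MPa, ρ = 2550 kg/m³
  nickel superalloy: M = 12.9×10⁻³
  soda-lime glass: M = 5.60×10⁻³
  brass: M = 4.48×10⁻³
  bronze: M = 3.74×10⁻³
Nickel superalloy ranks first.

nickel superalloy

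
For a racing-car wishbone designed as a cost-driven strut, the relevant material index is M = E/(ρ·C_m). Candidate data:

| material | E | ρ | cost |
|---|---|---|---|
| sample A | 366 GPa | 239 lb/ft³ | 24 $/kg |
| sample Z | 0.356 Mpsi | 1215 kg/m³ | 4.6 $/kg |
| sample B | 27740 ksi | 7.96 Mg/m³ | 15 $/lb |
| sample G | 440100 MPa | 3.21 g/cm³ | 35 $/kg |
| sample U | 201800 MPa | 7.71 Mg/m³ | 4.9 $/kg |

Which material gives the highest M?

sample U

Putting every candidate on a common basis:
  sample A: E = 366.0 GPa, ρ = 3828 kg/m³, cost = 24.00 $/kg
  sample Z: E = 2.455 GPa, ρ = 1215 kg/m³, cost = 4.600 $/kg
  sample B: E = 191.3 GPa, ρ = 7960 kg/m³, cost = 33.07 $/kg
  sample G: E = 440.1 GPa, ρ = 3210 kg/m³, cost = 35.00 $/kg
  sample U: E = 201.8 GPa, ρ = 7710 kg/m³, cost = 4.900 $/kg
  sample U: M = 5.34 MN·m per $
  sample A: M = 3.98 MN·m per $
  sample G: M = 3.92 MN·m per $
  sample B: M = 0.727 MN·m per $
  sample Z: M = 0.439 MN·m per $
The maximum is for sample U.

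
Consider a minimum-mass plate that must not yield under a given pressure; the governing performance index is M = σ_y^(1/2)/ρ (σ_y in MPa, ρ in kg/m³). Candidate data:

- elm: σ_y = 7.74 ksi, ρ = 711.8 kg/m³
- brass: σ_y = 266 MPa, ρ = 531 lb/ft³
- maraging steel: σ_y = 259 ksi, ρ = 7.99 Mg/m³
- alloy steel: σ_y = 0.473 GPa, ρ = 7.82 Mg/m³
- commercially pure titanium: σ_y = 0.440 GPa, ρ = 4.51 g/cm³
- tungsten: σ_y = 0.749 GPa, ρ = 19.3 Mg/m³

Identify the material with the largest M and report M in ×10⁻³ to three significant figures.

After converting to SI:
  elm: σ_y = 53.37 MPa, ρ = 711.8 kg/m³
  brass: σ_y = 266.0 MPa, ρ = 8506 kg/m³
  maraging steel: σ_y = 1786 MPa, ρ = 7990 kg/m³
  alloy steel: σ_y = 473.0 MPa, ρ = 7820 kg/m³
  commercially pure titanium: σ_y = 440.0 MPa, ρ = 4510 kg/m³
  tungsten: σ_y = 749.0 MPa, ρ = 19300 kg/m³
  elm: M = 10.3×10⁻³
  maraging steel: M = 5.29×10⁻³
  commercially pure titanium: M = 4.65×10⁻³
  alloy steel: M = 2.78×10⁻³
  brass: M = 1.92×10⁻³
  tungsten: M = 1.42×10⁻³
The maximum is for elm.

elm, M = 10.3×10⁻³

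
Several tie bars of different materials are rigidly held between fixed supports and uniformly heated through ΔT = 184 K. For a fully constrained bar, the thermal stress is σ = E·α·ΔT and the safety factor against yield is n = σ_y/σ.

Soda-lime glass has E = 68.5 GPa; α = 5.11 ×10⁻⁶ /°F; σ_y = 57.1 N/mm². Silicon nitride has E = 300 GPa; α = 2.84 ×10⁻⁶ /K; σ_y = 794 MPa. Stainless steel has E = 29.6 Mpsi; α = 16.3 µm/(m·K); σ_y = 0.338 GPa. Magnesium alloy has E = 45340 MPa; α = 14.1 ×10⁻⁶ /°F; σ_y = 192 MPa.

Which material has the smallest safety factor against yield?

In consistent units (E in GPa, α in ×10⁻⁶/K, σ_y in MPa):
  soda-lime glass: E = 68.50, α = 9.20, σ_y = 57.10 → σ = 116 MPa, n = 0.493
  silicon nitride: E = 300.0, α = 2.84, σ_y = 794.0 → σ = 157 MPa, n = 5.06
  stainless steel: E = 204.1, α = 16.3, σ_y = 338.0 → σ = 612 MPa, n = 0.552
  magnesium alloy: E = 45.34, α = 25.4, σ_y = 192.0 → σ = 212 MPa, n = 0.907
Smallest n: soda-lime glass with n = 0.493.

soda-lime glass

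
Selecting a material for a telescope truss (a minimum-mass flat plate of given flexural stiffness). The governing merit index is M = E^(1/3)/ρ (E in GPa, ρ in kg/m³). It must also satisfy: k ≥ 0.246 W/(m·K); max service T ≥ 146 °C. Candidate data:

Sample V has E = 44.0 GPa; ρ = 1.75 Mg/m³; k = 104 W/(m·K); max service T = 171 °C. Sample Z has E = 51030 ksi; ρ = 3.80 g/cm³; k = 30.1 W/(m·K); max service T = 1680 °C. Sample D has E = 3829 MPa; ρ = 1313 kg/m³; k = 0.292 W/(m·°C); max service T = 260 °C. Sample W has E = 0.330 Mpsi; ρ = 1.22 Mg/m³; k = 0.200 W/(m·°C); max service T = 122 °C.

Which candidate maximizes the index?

Screen on constraints: k ≥ 0.246 W/(m·K); max service T ≥ 146 °C. Survivors: sample V, sample Z, sample D.
Convert each candidate to consistent units, then evaluate M:
  sample V: E = 44.00 GPa, ρ = 1750 kg/m³
  sample Z: E = 351.8 GPa, ρ = 3800 kg/m³
  sample D: E = 3.829 GPa, ρ = 1313 kg/m³
  sample V: M = 2.02×10⁻³
  sample Z: M = 1.86×10⁻³
  sample D: M = 1.19×10⁻³
Highest index: sample V.

sample V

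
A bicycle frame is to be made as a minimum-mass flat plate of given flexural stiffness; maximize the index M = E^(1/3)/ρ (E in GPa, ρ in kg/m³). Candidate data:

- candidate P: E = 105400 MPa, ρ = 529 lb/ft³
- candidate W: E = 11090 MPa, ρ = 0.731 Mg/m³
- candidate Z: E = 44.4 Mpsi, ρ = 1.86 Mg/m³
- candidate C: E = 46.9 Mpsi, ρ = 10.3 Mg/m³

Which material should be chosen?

In SI units:
  candidate P: E = 105.4 GPa, ρ = 8474 kg/m³
  candidate W: E = 11.09 GPa, ρ = 731.0 kg/m³
  candidate Z: E = 306.1 GPa, ρ = 1860 kg/m³
  candidate C: E = 323.4 GPa, ρ = 10300 kg/m³
  candidate Z: M = 3.62×10⁻³
  candidate W: M = 3.05×10⁻³
  candidate C: M = 0.666×10⁻³
  candidate P: M = 0.557×10⁻³
The maximum is for candidate Z.

candidate Z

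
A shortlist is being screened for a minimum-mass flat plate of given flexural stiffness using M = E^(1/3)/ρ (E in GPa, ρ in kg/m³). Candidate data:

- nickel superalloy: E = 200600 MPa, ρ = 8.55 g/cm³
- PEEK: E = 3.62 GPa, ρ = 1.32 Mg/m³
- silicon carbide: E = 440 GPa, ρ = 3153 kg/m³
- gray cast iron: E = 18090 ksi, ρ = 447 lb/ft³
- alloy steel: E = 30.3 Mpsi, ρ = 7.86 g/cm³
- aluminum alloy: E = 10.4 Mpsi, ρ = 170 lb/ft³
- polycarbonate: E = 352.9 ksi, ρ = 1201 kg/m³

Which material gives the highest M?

In SI units:
  nickel superalloy: E = 200.6 GPa, ρ = 8550 kg/m³
  PEEK: E = 3.620 GPa, ρ = 1320 kg/m³
  silicon carbide: E = 440.0 GPa, ρ = 3153 kg/m³
  gray cast iron: E = 124.7 GPa, ρ = 7160 kg/m³
  alloy steel: E = 208.9 GPa, ρ = 7860 kg/m³
  aluminum alloy: E = 71.71 GPa, ρ = 2723 kg/m³
  polycarbonate: E = 2.433 GPa, ρ = 1201 kg/m³
  silicon carbide: M = 2.41×10⁻³
  aluminum alloy: M = 1.53×10⁻³
  PEEK: M = 1.16×10⁻³
  polycarbonate: M = 1.12×10⁻³
  alloy steel: M = 0.755×10⁻³
  gray cast iron: M = 0.698×10⁻³
  nickel superalloy: M = 0.685×10⁻³
Silicon carbide has the largest M.

silicon carbide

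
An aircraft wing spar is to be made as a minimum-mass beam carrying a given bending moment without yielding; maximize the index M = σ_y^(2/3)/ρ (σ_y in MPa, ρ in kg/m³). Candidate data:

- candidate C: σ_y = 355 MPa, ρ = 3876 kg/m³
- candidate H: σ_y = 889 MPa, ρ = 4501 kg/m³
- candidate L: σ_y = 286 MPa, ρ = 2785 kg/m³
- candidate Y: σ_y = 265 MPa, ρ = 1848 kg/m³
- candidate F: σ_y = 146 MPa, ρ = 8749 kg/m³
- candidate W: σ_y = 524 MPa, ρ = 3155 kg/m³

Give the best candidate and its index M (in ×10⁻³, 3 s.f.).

candidate Y, M = 22.3×10⁻³

Computing M directly (units already consistent):
  candidate Y: M = 22.3×10⁻³
  candidate W: M = 20.6×10⁻³
  candidate H: M = 20.5×10⁻³
  candidate L: M = 15.6×10⁻³
  candidate C: M = 12.9×10⁻³
  candidate F: M = 3.17×10⁻³
Candidate Y has the largest M.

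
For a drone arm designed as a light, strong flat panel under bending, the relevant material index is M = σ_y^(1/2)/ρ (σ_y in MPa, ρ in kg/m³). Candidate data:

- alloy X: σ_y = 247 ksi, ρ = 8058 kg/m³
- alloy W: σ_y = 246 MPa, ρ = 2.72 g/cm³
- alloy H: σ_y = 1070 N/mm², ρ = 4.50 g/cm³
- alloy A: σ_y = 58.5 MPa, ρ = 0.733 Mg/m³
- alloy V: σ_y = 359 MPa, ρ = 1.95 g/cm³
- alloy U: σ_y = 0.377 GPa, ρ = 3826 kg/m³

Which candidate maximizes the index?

alloy A

Convert each candidate to consistent units, then evaluate M:
  alloy X: σ_y = 1703 MPa, ρ = 8058 kg/m³
  alloy W: σ_y = 246.0 MPa, ρ = 2720 kg/m³
  alloy H: σ_y = 1070 MPa, ρ = 4500 kg/m³
  alloy A: σ_y = 58.50 MPa, ρ = 733.0 kg/m³
  alloy V: σ_y = 359.0 MPa, ρ = 1950 kg/m³
  alloy U: σ_y = 377.0 MPa, ρ = 3826 kg/m³
  alloy A: M = 10.4×10⁻³
  alloy V: M = 9.72×10⁻³
  alloy H: M = 7.27×10⁻³
  alloy W: M = 5.77×10⁻³
  alloy X: M = 5.12×10⁻³
  alloy U: M = 5.07×10⁻³
Highest index: alloy A.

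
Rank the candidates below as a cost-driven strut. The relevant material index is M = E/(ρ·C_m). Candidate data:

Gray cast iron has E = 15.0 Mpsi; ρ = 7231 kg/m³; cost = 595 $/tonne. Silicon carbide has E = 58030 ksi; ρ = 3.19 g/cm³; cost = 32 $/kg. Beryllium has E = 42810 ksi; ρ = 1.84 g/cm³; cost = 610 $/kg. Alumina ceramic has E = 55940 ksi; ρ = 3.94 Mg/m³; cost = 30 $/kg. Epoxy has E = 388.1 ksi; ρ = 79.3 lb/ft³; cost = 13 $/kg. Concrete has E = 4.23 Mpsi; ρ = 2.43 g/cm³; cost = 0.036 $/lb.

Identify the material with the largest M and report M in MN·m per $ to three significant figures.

concrete, M = 151 MN·m per $

Putting every candidate on a common basis:
  gray cast iron: E = 103.4 GPa, ρ = 7231 kg/m³, cost = 0.5950 $/kg
  silicon carbide: E = 400.1 GPa, ρ = 3190 kg/m³, cost = 32.00 $/kg
  beryllium: E = 295.2 GPa, ρ = 1840 kg/m³, cost = 610.0 $/kg
  alumina ceramic: E = 385.7 GPa, ρ = 3940 kg/m³, cost = 30.00 $/kg
  epoxy: E = 2.676 GPa, ρ = 1270 kg/m³, cost = 13.00 $/kg
  concrete: E = 29.16 GPa, ρ = 2430 kg/m³, cost = 0.07937 $/kg
  concrete: M = 151 MN·m per $
  gray cast iron: M = 24.0 MN·m per $
  silicon carbide: M = 3.92 MN·m per $
  alumina ceramic: M = 3.26 MN·m per $
  beryllium: M = 0.263 MN·m per $
  epoxy: M = 0.162 MN·m per $
Concrete has the largest M.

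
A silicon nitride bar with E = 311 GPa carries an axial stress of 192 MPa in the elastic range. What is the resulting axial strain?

ε = σ/E = 192 / 311000 = 6.17×10⁻⁴.

6.17×10⁻⁴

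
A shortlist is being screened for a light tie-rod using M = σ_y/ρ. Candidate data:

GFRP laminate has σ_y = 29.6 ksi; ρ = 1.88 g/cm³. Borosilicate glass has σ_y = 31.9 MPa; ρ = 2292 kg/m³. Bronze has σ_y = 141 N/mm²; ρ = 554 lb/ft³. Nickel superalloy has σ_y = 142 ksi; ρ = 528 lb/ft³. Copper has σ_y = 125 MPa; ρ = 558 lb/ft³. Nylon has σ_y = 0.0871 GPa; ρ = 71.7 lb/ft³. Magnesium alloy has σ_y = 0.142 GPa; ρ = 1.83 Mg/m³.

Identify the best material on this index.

After converting to SI:
  GFRP laminate: σ_y = 204.1 MPa, ρ = 1880 kg/m³
  borosilicate glass: σ_y = 31.90 MPa, ρ = 2292 kg/m³
  bronze: σ_y = 141.0 MPa, ρ = 8874 kg/m³
  nickel superalloy: σ_y = 979.1 MPa, ρ = 8458 kg/m³
  copper: σ_y = 125.0 MPa, ρ = 8938 kg/m³
  nylon: σ_y = 87.10 MPa, ρ = 1149 kg/m³
  magnesium alloy: σ_y = 142.0 MPa, ρ = 1830 kg/m³
  nickel superalloy: M = 116 kN·m/kg
  GFRP laminate: M = 109 kN·m/kg
  magnesium alloy: M = 77.6 kN·m/kg
  nylon: M = 75.8 kN·m/kg
  bronze: M = 15.9 kN·m/kg
  copper: M = 14.0 kN·m/kg
  borosilicate glass: M = 13.9 kN·m/kg
The maximum is for nickel superalloy.

nickel superalloy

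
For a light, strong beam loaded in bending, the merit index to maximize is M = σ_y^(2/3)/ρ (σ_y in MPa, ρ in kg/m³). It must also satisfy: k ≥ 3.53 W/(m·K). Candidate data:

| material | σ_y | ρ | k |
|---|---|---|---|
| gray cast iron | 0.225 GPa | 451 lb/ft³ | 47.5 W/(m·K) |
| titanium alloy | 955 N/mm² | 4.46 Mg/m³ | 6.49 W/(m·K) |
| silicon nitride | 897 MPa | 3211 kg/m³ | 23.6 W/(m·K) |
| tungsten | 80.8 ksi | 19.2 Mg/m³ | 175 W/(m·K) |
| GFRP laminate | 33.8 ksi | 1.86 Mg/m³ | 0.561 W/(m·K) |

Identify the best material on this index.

Screen on constraints: k ≥ 3.53 W/(m·K). Survivors: gray cast iron, titanium alloy, silicon nitride, tungsten.
Convert each candidate to consistent units, then evaluate M:
  gray cast iron: σ_y = 225.0 MPa, ρ = 7224 kg/m³
  titanium alloy: σ_y = 955.0 MPa, ρ = 4460 kg/m³
  silicon nitride: σ_y = 897.0 MPa, ρ = 3211 kg/m³
  tungsten: σ_y = 557.1 MPa, ρ = 19200 kg/m³
  silicon nitride: M = 29.0×10⁻³
  titanium alloy: M = 21.7×10⁻³
  gray cast iron: M = 5.12×10⁻³
  tungsten: M = 3.53×10⁻³
Silicon nitride has the largest M.

silicon nitride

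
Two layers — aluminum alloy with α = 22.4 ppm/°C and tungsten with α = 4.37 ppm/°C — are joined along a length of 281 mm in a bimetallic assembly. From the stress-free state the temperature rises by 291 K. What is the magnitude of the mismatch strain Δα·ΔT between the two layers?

Δα = |22.4 − 4.37|×10⁻⁶/K = 18.0×10⁻⁶/K.
Mismatch strain = Δα·ΔT = 18.0×10⁻⁶ × 291.0 = 5.25×10⁻³.

5.25×10⁻³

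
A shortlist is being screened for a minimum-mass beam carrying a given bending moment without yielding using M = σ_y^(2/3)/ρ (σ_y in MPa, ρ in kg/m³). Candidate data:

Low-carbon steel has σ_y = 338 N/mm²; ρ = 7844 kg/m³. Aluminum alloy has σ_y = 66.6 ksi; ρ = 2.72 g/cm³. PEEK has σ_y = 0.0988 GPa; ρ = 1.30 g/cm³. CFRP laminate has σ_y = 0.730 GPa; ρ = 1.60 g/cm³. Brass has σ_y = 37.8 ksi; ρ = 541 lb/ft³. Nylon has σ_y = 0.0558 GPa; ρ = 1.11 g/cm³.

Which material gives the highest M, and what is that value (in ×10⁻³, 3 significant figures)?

Putting every candidate on a common basis:
  low-carbon steel: σ_y = 338.0 MPa, ρ = 7844 kg/m³
  aluminum alloy: σ_y = 459.2 MPa, ρ = 2720 kg/m³
  PEEK: σ_y = 98.80 MPa, ρ = 1300 kg/m³
  CFRP laminate: σ_y = 730.0 MPa, ρ = 1600 kg/m³
  brass: σ_y = 260.6 MPa, ρ = 8666 kg/m³
  nylon: σ_y = 55.80 MPa, ρ = 1110 kg/m³
  CFRP laminate: M = 50.7×10⁻³
  aluminum alloy: M = 21.9×10⁻³
  PEEK: M = 16.4×10⁻³
  nylon: M = 13.2×10⁻³
  low-carbon steel: M = 6.19×10⁻³
  brass: M = 4.71×10⁻³
Highest index: CFRP laminate.

CFRP laminate, M = 50.7×10⁻³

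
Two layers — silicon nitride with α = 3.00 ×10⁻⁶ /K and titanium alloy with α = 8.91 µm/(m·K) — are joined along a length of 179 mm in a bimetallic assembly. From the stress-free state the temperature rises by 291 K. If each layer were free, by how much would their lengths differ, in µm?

Δα = |3.00 − 8.91|×10⁻⁶/K = 5.91×10⁻⁶/K.
ΔL_mismatch = Δα·L·ΔT = 5.91×10⁻⁶ × 179.0 mm × 291.0 K = 308 µm.

308 µm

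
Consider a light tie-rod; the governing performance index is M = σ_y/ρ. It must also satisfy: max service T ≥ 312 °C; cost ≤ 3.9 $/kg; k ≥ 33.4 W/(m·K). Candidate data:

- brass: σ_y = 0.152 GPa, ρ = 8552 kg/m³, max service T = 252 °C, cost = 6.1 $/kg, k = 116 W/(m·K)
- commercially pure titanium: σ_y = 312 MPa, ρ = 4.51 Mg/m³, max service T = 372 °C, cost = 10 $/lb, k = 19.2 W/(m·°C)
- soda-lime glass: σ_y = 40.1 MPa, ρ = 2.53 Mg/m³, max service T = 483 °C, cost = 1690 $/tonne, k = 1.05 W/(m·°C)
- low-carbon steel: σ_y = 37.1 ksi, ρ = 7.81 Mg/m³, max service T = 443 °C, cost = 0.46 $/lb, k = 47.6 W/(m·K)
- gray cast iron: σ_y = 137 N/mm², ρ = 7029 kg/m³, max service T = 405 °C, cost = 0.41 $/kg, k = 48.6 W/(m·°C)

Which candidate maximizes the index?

low-carbon steel

Screen on constraints: max service T ≥ 312 °C; cost ≤ 3.9 $/kg; k ≥ 33.4 W/(m·K). Survivors: low-carbon steel, gray cast iron.
Convert each candidate to consistent units, then evaluate M:
  low-carbon steel: σ_y = 255.8 MPa, ρ = 7810 kg/m³
  gray cast iron: σ_y = 137.0 MPa, ρ = 7029 kg/m³
  low-carbon steel: M = 32.8 kN·m/kg
  gray cast iron: M = 19.5 kN·m/kg
Highest index: low-carbon steel.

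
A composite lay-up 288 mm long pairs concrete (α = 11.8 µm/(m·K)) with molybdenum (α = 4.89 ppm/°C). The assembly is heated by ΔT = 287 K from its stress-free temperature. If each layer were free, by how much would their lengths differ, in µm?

571 µm

Δα = |11.8 − 4.89|×10⁻⁶/K = 6.91×10⁻⁶/K.
ΔL_mismatch = Δα·L·ΔT = 6.91×10⁻⁶ × 288.0 mm × 287.0 K = 571 µm.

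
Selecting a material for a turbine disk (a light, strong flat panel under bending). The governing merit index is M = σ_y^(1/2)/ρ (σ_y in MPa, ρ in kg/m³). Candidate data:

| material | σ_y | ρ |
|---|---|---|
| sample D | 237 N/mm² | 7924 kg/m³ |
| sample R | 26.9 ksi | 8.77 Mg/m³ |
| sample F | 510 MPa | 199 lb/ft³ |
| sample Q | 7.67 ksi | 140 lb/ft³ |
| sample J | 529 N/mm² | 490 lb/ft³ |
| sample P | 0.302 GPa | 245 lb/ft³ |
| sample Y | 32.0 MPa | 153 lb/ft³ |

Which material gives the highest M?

sample F

Putting every candidate on a common basis:
  sample D: σ_y = 237.0 MPa, ρ = 7924 kg/m³
  sample R: σ_y = 185.5 MPa, ρ = 8770 kg/m³
  sample F: σ_y = 510.0 MPa, ρ = 3188 kg/m³
  sample Q: σ_y = 52.88 MPa, ρ = 2243 kg/m³
  sample J: σ_y = 529.0 MPa, ρ = 7849 kg/m³
  sample P: σ_y = 302.0 MPa, ρ = 3925 kg/m³
  sample Y: σ_y = 32.00 MPa, ρ = 2451 kg/m³
  sample F: M = 7.08×10⁻³
  sample P: M = 4.43×10⁻³
  sample Q: M = 3.24×10⁻³
  sample J: M = 2.93×10⁻³
  sample Y: M = 2.31×10⁻³
  sample D: M = 1.94×10⁻³
  sample R: M = 1.55×10⁻³
Sample F ranks first.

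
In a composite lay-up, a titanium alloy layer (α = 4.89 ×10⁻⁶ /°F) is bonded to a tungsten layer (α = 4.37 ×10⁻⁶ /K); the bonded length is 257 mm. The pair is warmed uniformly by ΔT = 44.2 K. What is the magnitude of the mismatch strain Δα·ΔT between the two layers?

titanium alloy: α = 4.89×10⁻⁶/°F × 9/5 = 8.80×10⁻⁶/K.
Δα = |8.80 − 4.37|×10⁻⁶/K = 4.43×10⁻⁶/K.
Mismatch strain = Δα·ΔT = 4.43×10⁻⁶ × 44.2 = 1.96×10⁻⁴.

1.96×10⁻⁴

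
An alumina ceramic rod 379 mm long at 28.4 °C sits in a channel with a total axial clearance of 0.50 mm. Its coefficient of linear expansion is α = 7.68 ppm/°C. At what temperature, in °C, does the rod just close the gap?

α·L₀·ΔT = 0.5 mm ⇒ ΔT = 0.5 / (7.68×10⁻⁶ × 379.0) = 171.8 K.
T = 28.4 + 171.8 = 200.2 °C.

200 °C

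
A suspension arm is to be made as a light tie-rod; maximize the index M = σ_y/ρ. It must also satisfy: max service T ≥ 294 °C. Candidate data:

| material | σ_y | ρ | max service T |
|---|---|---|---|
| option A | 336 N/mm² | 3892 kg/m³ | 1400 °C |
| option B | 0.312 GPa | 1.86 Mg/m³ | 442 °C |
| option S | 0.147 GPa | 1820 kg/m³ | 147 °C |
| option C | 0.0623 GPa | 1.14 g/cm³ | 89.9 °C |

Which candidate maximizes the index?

option B

Screen on constraints: max service T ≥ 294 °C. Survivors: option A, option B.
Normalizing units and computing the index:
  option A: σ_y = 336.0 MPa, ρ = 3892 kg/m³
  option B: σ_y = 312.0 MPa, ρ = 1860 kg/m³
  option B: M = 168 kN·m/kg
  option A: M = 86.3 kN·m/kg
Option B ranks first.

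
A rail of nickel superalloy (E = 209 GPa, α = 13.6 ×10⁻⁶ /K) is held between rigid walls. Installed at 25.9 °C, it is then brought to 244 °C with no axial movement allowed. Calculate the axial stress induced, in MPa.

ΔT = 218.1 K. Constrained thermal stress σ = E·α·ΔT = 209.0×10³ MPa × 13.6×10⁻⁶ × 218.1 = 620 MPa (compressive).

620 MPa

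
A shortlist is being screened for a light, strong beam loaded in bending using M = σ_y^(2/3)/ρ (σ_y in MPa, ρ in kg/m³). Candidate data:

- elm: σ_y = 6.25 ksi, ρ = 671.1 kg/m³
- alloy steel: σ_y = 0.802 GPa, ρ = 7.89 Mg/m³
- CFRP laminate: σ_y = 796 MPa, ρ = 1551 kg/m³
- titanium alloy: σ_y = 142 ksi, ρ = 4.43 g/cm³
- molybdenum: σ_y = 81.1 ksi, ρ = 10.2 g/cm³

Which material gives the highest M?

CFRP laminate

Putting every candidate on a common basis:
  elm: σ_y = 43.09 MPa, ρ = 671.1 kg/m³
  alloy steel: σ_y = 802.0 MPa, ρ = 7890 kg/m³
  CFRP laminate: σ_y = 796.0 MPa, ρ = 1551 kg/m³
  titanium alloy: σ_y = 979.1 MPa, ρ = 4430 kg/m³
  molybdenum: σ_y = 559.2 MPa, ρ = 10200 kg/m³
  CFRP laminate: M = 55.4×10⁻³
  titanium alloy: M = 22.3×10⁻³
  elm: M = 18.3×10⁻³
  alloy steel: M = 10.9×10⁻³
  molybdenum: M = 6.65×10⁻³
Highest index: CFRP laminate.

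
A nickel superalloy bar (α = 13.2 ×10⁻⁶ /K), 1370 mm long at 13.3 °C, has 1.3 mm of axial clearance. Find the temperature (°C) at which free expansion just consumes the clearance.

85.2 °C

α·L₀·ΔT = 1.3 mm ⇒ ΔT = 1.3 / (13.2×10⁻⁶ × 1370.0) = 71.89 K.
T = 13.3 + 71.89 = 85.19 °C.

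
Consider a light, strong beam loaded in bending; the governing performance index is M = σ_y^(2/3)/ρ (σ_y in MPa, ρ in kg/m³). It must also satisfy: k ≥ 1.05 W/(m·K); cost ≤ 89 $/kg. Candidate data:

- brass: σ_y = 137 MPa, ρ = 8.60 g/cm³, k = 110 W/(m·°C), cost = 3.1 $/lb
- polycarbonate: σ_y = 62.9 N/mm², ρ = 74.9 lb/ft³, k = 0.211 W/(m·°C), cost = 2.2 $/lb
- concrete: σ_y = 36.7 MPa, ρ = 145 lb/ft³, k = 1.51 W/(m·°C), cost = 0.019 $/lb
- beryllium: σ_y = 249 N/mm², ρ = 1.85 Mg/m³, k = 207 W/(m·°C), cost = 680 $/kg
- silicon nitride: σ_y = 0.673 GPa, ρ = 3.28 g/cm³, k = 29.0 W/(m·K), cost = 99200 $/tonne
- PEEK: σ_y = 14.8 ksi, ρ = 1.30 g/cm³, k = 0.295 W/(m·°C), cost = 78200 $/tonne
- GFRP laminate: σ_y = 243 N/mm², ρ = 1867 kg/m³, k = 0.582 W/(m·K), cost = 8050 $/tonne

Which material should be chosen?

Screen on constraints: k ≥ 1.05 W/(m·K); cost ≤ 89 $/kg. Survivors: brass, concrete.
Convert each candidate to consistent units, then evaluate M:
  brass: σ_y = 137.0 MPa, ρ = 8600 kg/m³
  concrete: σ_y = 36.70 MPa, ρ = 2323 kg/m³
  concrete: M = 4.75×10⁻³
  brass: M = 3.09×10⁻³
Highest index: concrete.

concrete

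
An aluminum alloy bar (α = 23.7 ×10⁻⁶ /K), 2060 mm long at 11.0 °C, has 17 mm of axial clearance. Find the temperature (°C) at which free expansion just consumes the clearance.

359 °C

α·L₀·ΔT = 17.0 mm ⇒ ΔT = 17.0 / (23.7×10⁻⁶ × 2060.0) = 348.2 K.
T = 11.0 + 348.2 = 359.2 °C.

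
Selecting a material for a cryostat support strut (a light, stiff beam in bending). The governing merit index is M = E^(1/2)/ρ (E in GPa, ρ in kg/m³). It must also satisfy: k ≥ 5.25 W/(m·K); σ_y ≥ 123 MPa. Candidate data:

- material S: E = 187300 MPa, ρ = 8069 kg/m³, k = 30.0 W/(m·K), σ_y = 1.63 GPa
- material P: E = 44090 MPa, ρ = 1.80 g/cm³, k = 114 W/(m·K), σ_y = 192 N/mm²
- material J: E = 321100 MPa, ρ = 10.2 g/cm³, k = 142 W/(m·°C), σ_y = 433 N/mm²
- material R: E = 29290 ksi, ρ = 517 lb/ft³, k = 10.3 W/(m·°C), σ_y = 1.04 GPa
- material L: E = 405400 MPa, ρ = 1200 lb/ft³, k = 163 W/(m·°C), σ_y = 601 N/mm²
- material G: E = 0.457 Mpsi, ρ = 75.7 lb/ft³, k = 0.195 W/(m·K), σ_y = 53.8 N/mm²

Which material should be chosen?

Screen on constraints: k ≥ 5.25 W/(m·K); σ_y ≥ 123 MPa. Survivors: material S, material P, material J, material R, material L.
In SI units:
  material S: E = 187.3 GPa, ρ = 8069 kg/m³
  material P: E = 44.09 GPa, ρ = 1800 kg/m³
  material J: E = 321.1 GPa, ρ = 10200 kg/m³
  material R: E = 201.9 GPa, ρ = 8282 kg/m³
  material L: E = 405.4 GPa, ρ = 19220 kg/m³
  material P: M = 3.69×10⁻³
  material J: M = 1.76×10⁻³
  material R: M = 1.72×10⁻³
  material S: M = 1.70×10⁻³
  material L: M = 1.05×10⁻³
Material P ranks first.

material P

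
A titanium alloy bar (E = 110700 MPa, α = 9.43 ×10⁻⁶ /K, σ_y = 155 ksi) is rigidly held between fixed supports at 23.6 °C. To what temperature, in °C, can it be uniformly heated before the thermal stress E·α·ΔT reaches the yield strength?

E = 110700 MPa = 110.7 GPa.
σ_y = 155 ksi = 1069 MPa.
E·α·ΔT = 1069 MPa ⇒ ΔT = 1069 / (110.7×10³ × 9.43×10⁻⁶) = 1024 K.
T = 23.6 + 1024 = 1047 °C.

1050 °C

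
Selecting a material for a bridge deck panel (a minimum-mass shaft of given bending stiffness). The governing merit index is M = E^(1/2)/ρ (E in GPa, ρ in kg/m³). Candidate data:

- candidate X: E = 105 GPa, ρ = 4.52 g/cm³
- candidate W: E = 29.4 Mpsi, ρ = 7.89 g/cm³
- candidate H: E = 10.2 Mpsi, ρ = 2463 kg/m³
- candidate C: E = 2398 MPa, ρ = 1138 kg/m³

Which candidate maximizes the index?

Normalizing units and computing the index:
  candidate X: E = 105.0 GPa, ρ = 4520 kg/m³
  candidate W: E = 202.7 GPa, ρ = 7890 kg/m³
  candidate H: E = 70.33 GPa, ρ = 2463 kg/m³
  candidate C: E = 2.398 GPa, ρ = 1138 kg/m³
  candidate H: M = 3.40×10⁻³
  candidate X: M = 2.27×10⁻³
  candidate W: M = 1.80×10⁻³
  candidate C: M = 1.36×10⁻³
The maximum is for candidate H.

candidate H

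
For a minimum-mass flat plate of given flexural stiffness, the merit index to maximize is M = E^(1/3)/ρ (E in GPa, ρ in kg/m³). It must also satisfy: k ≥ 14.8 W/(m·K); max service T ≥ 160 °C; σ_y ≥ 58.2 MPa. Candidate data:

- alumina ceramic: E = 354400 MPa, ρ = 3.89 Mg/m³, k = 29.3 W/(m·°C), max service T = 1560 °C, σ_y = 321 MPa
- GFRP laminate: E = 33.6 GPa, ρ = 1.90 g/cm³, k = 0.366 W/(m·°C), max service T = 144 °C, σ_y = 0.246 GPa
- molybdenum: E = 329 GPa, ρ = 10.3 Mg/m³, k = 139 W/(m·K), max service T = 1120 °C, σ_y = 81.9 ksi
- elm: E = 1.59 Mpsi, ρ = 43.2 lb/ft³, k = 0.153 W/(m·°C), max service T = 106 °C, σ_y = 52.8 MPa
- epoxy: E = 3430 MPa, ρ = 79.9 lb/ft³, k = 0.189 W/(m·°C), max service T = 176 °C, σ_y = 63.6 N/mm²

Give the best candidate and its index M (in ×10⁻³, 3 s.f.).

Screen on constraints: k ≥ 14.8 W/(m·K); max service T ≥ 160 °C; σ_y ≥ 58.2 MPa. Survivors: alumina ceramic, molybdenum.
In SI units:
  alumina ceramic: E = 354.4 GPa, ρ = 3890 kg/m³
  molybdenum: E = 329.0 GPa, ρ = 10300 kg/m³
  alumina ceramic: M = 1.82×10⁻³
  molybdenum: M = 0.670×10⁻³
Alumina ceramic ranks first.

alumina ceramic, M = 1.82×10⁻³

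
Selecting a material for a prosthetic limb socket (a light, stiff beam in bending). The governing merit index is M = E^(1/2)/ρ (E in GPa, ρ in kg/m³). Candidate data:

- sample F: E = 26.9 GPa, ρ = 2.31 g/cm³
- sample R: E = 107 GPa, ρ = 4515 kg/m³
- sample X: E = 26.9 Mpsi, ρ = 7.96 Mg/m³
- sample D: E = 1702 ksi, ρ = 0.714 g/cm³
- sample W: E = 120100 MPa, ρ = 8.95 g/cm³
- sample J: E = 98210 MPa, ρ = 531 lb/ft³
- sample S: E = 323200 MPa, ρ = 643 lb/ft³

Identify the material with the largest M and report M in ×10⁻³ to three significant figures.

After converting to SI:
  sample F: E = 26.90 GPa, ρ = 2310 kg/m³
  sample R: E = 107.0 GPa, ρ = 4515 kg/m³
  sample X: E = 185.5 GPa, ρ = 7960 kg/m³
  sample D: E = 11.73 GPa, ρ = 714.0 kg/m³
  sample W: E = 120.1 GPa, ρ = 8950 kg/m³
  sample J: E = 98.21 GPa, ρ = 8506 kg/m³
  sample S: E = 323.2 GPa, ρ = 10300 kg/m³
  sample D: M = 4.80×10⁻³
  sample R: M = 2.29×10⁻³
  sample F: M = 2.25×10⁻³
  sample S: M = 1.75×10⁻³
  sample X: M = 1.71×10⁻³
  sample W: M = 1.22×10⁻³
  sample J: M = 1.17×10⁻³
The maximum is for sample D.

sample D, M = 4.80×10⁻³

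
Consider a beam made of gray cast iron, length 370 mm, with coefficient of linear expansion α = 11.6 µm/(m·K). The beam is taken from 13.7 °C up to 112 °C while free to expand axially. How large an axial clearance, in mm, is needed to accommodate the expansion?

0.422 mm

ΔT = 112 − 13.7 = 98.30 K.
ΔL = α·L₀·ΔT = 11.6×10⁻⁶ × 370 mm × 98.30 K = 0.422 mm.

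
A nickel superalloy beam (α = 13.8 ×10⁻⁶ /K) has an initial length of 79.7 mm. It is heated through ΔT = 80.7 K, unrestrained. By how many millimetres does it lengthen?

0.0888 mm

ΔL = α·L₀·ΔT = 13.8×10⁻⁶ × 79.7 mm × 80.70 K = 0.0888 mm.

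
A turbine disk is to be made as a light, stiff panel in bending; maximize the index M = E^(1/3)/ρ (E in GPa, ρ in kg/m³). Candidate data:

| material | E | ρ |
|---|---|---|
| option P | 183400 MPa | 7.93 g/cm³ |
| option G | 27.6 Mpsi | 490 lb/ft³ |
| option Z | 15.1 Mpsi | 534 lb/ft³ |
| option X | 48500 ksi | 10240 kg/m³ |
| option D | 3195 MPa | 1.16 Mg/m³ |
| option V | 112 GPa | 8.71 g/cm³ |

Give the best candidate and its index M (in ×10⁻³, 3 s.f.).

option D, M = 1.27×10⁻³

Putting every candidate on a common basis:
  option P: E = 183.4 GPa, ρ = 7930 kg/m³
  option G: E = 190.3 GPa, ρ = 7849 kg/m³
  option Z: E = 104.1 GPa, ρ = 8554 kg/m³
  option X: E = 334.4 GPa, ρ = 10240 kg/m³
  option D: E = 3.195 GPa, ρ = 1160 kg/m³
  option V: E = 112.0 GPa, ρ = 8710 kg/m³
  option D: M = 1.27×10⁻³
  option G: M = 0.733×10⁻³
  option P: M = 0.716×10⁻³
  option X: M = 0.678×10⁻³
  option V: M = 0.553×10⁻³
  option Z: M = 0.550×10⁻³
The maximum is for option D.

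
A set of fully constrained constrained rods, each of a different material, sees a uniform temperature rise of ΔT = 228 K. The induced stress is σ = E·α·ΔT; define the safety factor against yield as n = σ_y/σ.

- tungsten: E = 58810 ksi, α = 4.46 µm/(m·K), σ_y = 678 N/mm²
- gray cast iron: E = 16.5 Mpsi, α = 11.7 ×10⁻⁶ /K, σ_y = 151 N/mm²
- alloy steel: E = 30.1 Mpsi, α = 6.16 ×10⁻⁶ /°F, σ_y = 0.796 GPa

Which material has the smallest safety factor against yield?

Per material, after unit conversion:
  tungsten: E = 405.5, α = 4.46, σ_y = 678.0 → σ = 412 MPa, n = 1.64
  gray cast iron: E = 113.8, α = 11.7, σ_y = 151.0 → σ = 303 MPa, n = 0.498
  alloy steel: E = 207.5, α = 11.1, σ_y = 796.0 → σ = 525 MPa, n = 1.52
Smallest n: gray cast iron with n = 0.498.

gray cast iron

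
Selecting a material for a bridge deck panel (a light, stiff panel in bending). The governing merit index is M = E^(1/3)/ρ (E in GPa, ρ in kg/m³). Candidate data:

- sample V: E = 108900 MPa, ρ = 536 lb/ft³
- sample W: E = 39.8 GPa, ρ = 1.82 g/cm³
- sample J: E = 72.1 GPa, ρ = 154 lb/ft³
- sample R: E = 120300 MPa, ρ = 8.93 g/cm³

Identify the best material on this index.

sample W

After converting to SI:
  sample V: E = 108.9 GPa, ρ = 8586 kg/m³
  sample W: E = 39.80 GPa, ρ = 1820 kg/m³
  sample J: E = 72.10 GPa, ρ = 2467 kg/m³
  sample R: E = 120.3 GPa, ρ = 8930 kg/m³
  sample W: M = 1.88×10⁻³
  sample J: M = 1.69×10⁻³
  sample V: M = 0.556×10⁻³
  sample R: M = 0.553×10⁻³
Sample W has the largest M.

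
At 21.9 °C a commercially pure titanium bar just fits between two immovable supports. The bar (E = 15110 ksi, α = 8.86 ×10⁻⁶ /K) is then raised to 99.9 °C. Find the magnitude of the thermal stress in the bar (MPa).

72.0 MPa

E = 15110 ksi = 104.2 GPa.
ΔT = 78.00 K. Constrained thermal stress σ = E·α·ΔT = 104.2×10³ MPa × 8.86×10⁻⁶ × 78.00 = 72.0 MPa (compressive).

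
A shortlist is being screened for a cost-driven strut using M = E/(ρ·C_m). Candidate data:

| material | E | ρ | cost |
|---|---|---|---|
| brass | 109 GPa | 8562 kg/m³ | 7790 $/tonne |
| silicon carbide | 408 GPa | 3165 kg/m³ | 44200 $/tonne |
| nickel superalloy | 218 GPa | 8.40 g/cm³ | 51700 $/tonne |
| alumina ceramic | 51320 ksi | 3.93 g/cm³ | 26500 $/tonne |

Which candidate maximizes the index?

alumina ceramic

Putting every candidate on a common basis:
  brass: E = 109.0 GPa, ρ = 8562 kg/m³, cost = 7.790 $/kg
  silicon carbide: E = 408.0 GPa, ρ = 3165 kg/m³, cost = 44.20 $/kg
  nickel superalloy: E = 218.0 GPa, ρ = 8400 kg/m³, cost = 51.70 $/kg
  alumina ceramic: E = 353.8 GPa, ρ = 3930 kg/m³, cost = 26.50 $/kg
  alumina ceramic: M = 3.40 MN·m per $
  silicon carbide: M = 2.92 MN·m per $
  brass: M = 1.63 MN·m per $
  nickel superalloy: M = 0.502 MN·m per $
The maximum is for alumina ceramic.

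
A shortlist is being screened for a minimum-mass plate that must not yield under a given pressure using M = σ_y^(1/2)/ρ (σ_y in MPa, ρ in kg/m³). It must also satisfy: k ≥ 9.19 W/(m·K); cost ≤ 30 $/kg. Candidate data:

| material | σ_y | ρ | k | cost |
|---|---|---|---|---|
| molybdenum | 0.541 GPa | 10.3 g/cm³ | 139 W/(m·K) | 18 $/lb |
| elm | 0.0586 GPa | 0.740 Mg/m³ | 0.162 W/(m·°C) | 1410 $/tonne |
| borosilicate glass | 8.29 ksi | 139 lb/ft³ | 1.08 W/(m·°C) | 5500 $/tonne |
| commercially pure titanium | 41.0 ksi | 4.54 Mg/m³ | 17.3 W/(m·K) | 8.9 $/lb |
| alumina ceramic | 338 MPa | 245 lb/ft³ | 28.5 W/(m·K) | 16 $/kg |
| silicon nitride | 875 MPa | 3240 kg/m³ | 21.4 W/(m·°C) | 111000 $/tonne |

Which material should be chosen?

Screen on constraints: k ≥ 9.19 W/(m·K); cost ≤ 30 $/kg. Survivors: commercially pure titanium, alumina ceramic.
In SI units:
  commercially pure titanium: σ_y = 282.7 MPa, ρ = 4540 kg/m³
  alumina ceramic: σ_y = 338.0 MPa, ρ = 3925 kg/m³
  alumina ceramic: M = 4.68×10⁻³
  commercially pure titanium: M = 3.70×10⁻³
Alumina ceramic ranks first.

alumina ceramic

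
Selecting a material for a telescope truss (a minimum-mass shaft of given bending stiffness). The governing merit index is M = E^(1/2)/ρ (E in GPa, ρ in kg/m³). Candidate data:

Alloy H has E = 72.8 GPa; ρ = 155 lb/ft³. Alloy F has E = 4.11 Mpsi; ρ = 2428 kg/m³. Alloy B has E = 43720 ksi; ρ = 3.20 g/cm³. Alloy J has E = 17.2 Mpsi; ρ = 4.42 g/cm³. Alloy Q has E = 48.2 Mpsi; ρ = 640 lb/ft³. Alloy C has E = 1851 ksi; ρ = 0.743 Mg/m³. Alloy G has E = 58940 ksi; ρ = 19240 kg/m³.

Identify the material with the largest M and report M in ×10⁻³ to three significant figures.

After converting to SI:
  alloy H: E = 72.80 GPa, ρ = 2483 kg/m³
  alloy F: E = 28.34 GPa, ρ = 2428 kg/m³
  alloy B: E = 301.4 GPa, ρ = 3200 kg/m³
  alloy J: E = 118.6 GPa, ρ = 4420 kg/m³
  alloy Q: E = 332.3 GPa, ρ = 10250 kg/m³
  alloy C: E = 12.76 GPa, ρ = 743.0 kg/m³
  alloy G: E = 406.4 GPa, ρ = 19240 kg/m³
  alloy B: M = 5.43×10⁻³
  alloy C: M = 4.81×10⁻³
  alloy H: M = 3.44×10⁻³
  alloy J: M = 2.46×10⁻³
  alloy F: M = 2.19×10⁻³
  alloy Q: M = 1.78×10⁻³
  alloy G: M = 1.05×10⁻³
Highest index: alloy B.

alloy B, M = 5.43×10⁻³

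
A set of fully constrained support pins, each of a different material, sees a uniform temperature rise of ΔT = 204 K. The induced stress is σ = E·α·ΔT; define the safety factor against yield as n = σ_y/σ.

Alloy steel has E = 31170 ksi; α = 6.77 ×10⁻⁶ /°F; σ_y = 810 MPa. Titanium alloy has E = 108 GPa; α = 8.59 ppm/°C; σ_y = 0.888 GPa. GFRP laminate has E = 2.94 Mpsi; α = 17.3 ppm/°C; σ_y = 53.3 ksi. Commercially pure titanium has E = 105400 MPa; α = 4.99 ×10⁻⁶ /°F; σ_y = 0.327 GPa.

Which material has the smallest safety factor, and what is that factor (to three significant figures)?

alloy steel, n = 1.52

In consistent units (E in GPa, α in ×10⁻⁶/K, σ_y in MPa):
  alloy steel: E = 214.9, α = 12.2, σ_y = 810.0 → σ = 534 MPa, n = 1.52
  titanium alloy: E = 108.0, α = 8.59, σ_y = 888.0 → σ = 189 MPa, n = 4.69
  GFRP laminate: E = 20.27, α = 17.3, σ_y = 367.5 → σ = 71.5 MPa, n = 5.14
  commercially pure titanium: E = 105.4, α = 8.98, σ_y = 327.0 → σ = 193 MPa, n = 1.69
The minimum is alloy steel at n = 1.52.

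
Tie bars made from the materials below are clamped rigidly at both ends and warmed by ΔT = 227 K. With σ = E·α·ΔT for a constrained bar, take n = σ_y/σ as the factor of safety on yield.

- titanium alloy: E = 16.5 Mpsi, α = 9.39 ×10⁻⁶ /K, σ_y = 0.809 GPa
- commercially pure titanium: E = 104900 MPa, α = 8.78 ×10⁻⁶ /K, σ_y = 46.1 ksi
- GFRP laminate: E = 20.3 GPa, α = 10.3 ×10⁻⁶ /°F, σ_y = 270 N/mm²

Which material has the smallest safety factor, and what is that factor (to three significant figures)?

Per material, after unit conversion:
  titanium alloy: E = 113.8, α = 9.39, σ_y = 809.0 → σ = 242 MPa, n = 3.34
  commercially pure titanium: E = 104.9, α = 8.78, σ_y = 317.8 → σ = 209 MPa, n = 1.52
  GFRP laminate: E = 20.30, α = 18.5, σ_y = 270.0 → σ = 85.4 MPa, n = 3.16
Commercially pure titanium has the lowest safety factor, n = 1.52.

commercially pure titanium, n = 1.52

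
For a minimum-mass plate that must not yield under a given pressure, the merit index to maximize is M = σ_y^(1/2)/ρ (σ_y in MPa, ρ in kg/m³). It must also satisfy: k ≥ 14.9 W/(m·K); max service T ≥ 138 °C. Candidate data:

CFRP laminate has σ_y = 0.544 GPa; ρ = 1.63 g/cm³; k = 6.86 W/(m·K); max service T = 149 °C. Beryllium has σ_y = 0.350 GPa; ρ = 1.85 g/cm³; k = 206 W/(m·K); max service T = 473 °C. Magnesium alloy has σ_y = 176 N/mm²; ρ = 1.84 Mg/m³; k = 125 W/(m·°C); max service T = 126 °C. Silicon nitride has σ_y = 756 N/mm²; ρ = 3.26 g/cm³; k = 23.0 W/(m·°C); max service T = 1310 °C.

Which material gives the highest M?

Screen on constraints: k ≥ 14.9 W/(m·K); max service T ≥ 138 °C. Survivors: beryllium, silicon nitride.
Putting every candidate on a common basis:
  beryllium: σ_y = 350.0 MPa, ρ = 1850 kg/m³
  silicon nitride: σ_y = 756.0 MPa, ρ = 3260 kg/m³
  beryllium: M = 10.1×10⁻³
  silicon nitride: M = 8.43×10⁻³
Highest index: beryllium.

beryllium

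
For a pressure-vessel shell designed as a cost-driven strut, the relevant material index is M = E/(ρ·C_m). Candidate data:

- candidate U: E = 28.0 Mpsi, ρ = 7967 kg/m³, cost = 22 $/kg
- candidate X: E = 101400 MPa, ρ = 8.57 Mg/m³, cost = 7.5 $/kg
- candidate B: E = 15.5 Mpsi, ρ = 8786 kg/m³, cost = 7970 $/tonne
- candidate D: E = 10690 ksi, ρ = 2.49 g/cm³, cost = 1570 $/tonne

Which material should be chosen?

Convert each candidate to consistent units, then evaluate M:
  candidate U: E = 193.1 GPa, ρ = 7967 kg/m³, cost = 22.00 $/kg
  candidate X: E = 101.4 GPa, ρ = 8570 kg/m³, cost = 7.500 $/kg
  candidate B: E = 106.9 GPa, ρ = 8786 kg/m³, cost = 7.970 $/kg
  candidate D: E = 73.70 GPa, ρ = 2490 kg/m³, cost = 1.570 $/kg
  candidate D: M = 18.9 MN·m per $
  candidate X: M = 1.58 MN·m per $
  candidate B: M = 1.53 MN·m per $
  candidate U: M = 1.10 MN·m per $
The maximum is for candidate D.

candidate D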